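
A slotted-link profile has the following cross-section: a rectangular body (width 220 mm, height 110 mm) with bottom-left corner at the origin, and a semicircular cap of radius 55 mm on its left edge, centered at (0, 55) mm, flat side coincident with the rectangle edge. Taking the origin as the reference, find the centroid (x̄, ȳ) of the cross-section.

x̄ = 88.12 mm, ȳ = 55.00 mm

rectangular body: A = 220 × 110 = 24200.00, centroid at (110.00, 55.00).
semicircular end: A = ½π·55² = 4751.66, centroid at (-23.34, 55.00).
ΣA = 28951.66 mm², ΣAx̄ = 2551083.33 mm³, ΣAȳ = 1592341.24 mm³.
x̄ = 2551083.33/28951.66 = 88.12 mm; ȳ = 1592341.24/28951.66 = 55.00 mm.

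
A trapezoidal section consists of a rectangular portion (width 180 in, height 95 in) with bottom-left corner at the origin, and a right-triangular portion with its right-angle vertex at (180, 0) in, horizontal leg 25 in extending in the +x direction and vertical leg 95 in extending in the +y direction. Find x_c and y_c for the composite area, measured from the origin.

x_c = 96.39 in, y_c = 46.47 in

rectangular portion: A = 180 × 95 = 17100.00, centroid at (90.00, 47.50).
triangular portion: A = ½·25·95 = 1187.50, centroid at (188.33, 31.67).
ΣA = 18287.50 in², ΣAx_c = 1762645.83 in³, ΣAy_c = 849854.17 in³.
x_c = 1762645.83/18287.50 = 96.39 in; y_c = 849854.17/18287.50 = 46.47 in.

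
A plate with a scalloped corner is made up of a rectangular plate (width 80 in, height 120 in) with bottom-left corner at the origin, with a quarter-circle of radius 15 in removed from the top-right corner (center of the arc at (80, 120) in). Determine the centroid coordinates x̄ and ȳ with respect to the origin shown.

Part | A | x̄ᵢ | ȳᵢ | A·x̄ᵢ | A·ȳᵢ
plate | 9600.00 | 40.00 | 60.00 | 384000.00 | 576000.00
removed quarter-circle | -176.71 | 73.63 | 113.63 | -13012.17 | -20080.75
Σ | 9423.29 |  |  | 370987.83 | 555919.25
x̄ = 370987.83 / 9423.29 = 39.37 in
ȳ = 555919.25 / 9423.29 = 58.99 in

x̄ = 39.37 in, ȳ = 58.99 in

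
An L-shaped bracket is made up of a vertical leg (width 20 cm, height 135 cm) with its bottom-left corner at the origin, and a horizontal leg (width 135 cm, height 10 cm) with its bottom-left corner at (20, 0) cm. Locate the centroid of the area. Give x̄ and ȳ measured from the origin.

vertical leg: A = 20 × 135 = 2700.00, centroid at (10.00, 67.50).
horizontal leg: A = 135 × 10 = 1350.00, centroid at (87.50, 5.00).
ΣA = 4050.00 cm², ΣAx̄ = 145125.00 cm³, ΣAȳ = 189000.00 cm³.
x̄ = 145125.00/4050.00 = 35.83 cm; ȳ = 189000.00/4050.00 = 46.67 cm.

x̄ = 35.83 cm, ȳ = 46.67 cm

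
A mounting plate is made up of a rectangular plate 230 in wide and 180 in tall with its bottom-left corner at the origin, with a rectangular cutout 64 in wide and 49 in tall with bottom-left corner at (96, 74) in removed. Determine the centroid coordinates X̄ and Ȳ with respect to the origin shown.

X̄ = 113.93 in, Ȳ = 89.30 in

Part | A | x̄ᵢ | ȳᵢ | A·x̄ᵢ | A·ȳᵢ
plate | 41400.00 | 115.00 | 90.00 | 4761000.00 | 3726000.00
hole | -3136.00 | 128.00 | 98.50 | -401408.00 | -308896.00
Σ | 38264.00 |  |  | 4359592.00 | 3417104.00
X̄ = 4359592.00 / 38264.00 = 113.93 in
Ȳ = 3417104.00 / 38264.00 = 89.30 in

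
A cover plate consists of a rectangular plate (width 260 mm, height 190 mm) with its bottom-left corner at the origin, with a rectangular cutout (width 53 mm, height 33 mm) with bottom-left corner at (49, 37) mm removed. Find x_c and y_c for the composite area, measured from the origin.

x_c = 132.00 mm, y_c = 96.52 mm

plate: A = 260 × 190 = 49400.00, centroid at (130.00, 95.00).
hole: A = −(53 × 33) = -1749.00, centroid at (75.50, 53.50).
ΣA = 47651.00 mm²
ΣAx_c = (49400.00)(130.00) + (-1749.00)(75.50) = 6289950.50 mm³
ΣAy_c = (49400.00)(95.00) + (-1749.00)(53.50) = 4599428.50 mm³
x_c = 6289950.50 / 47651.00 = 132.00 mm
y_c = 4599428.50 / 47651.00 = 96.52 mm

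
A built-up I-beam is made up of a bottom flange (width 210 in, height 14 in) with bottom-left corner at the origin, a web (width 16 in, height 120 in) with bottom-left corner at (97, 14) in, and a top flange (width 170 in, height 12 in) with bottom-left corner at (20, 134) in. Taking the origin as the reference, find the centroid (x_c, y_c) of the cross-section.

Part | A | x̄ᵢ | ȳᵢ | A·x̄ᵢ | A·ȳᵢ
bottom flange | 2940.00 | 105.00 | 7.00 | 308700.00 | 20580.00
web | 1920.00 | 105.00 | 74.00 | 201600.00 | 142080.00
top flange | 2040.00 | 105.00 | 140.00 | 214200.00 | 285600.00
Σ | 6900.00 |  |  | 724500.00 | 448260.00
x_c = 724500.00 / 6900.00 = 105.00 in
y_c = 448260.00 / 6900.00 = 64.97 in

x_c = 105.00 in, y_c = 64.97 in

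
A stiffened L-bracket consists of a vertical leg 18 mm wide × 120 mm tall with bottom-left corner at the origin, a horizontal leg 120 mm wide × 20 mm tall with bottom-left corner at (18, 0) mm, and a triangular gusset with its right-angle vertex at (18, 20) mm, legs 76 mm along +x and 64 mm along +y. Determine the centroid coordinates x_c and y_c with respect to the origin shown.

vertical leg: A = 18 × 120 = 2160.00, centroid at (9.00, 60.00).
horizontal leg: A = 120 × 20 = 2400.00, centroid at (78.00, 10.00).
gusset: A = ½·76·64 = 2432.00, centroid at (43.33, 41.33).
ΣA = 6992.00 mm², ΣAx_c = 312026.67 mm³, ΣAy_c = 254122.67 mm³.
x_c = 312026.67/6992.00 = 44.63 mm; y_c = 254122.67/6992.00 = 36.34 mm.

x_c = 44.63 mm, y_c = 36.34 mm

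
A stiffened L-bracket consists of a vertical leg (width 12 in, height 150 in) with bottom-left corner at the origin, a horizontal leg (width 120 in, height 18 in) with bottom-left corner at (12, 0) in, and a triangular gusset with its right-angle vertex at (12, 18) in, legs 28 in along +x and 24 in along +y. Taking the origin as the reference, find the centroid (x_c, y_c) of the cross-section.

x_c = 40.38 in, y_c = 37.98 in

vertical leg: A = 12 × 150 = 1800.00, centroid at (6.00, 75.00).
horizontal leg: A = 120 × 18 = 2160.00, centroid at (72.00, 9.00).
gusset: A = ½·28·24 = 336.00, centroid at (21.33, 26.00).
ΣA = 4296.00 in²
ΣAx_c = (1800.00)(6.00) + (2160.00)(72.00) + (336.00)(21.33) = 173488.00 in³
ΣAy_c = (1800.00)(75.00) + (2160.00)(9.00) + (336.00)(26.00) = 163176.00 in³
x_c = 173488.00 / 4296.00 = 40.38 in
y_c = 163176.00 / 4296.00 = 37.98 in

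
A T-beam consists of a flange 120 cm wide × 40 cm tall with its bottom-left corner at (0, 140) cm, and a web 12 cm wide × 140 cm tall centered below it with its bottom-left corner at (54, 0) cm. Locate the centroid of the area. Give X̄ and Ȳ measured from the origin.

web: A = 12 × 140 = 1680.00, centroid at (60.00, 70.00).
flange: A = 120 × 40 = 4800.00, centroid at (60.00, 160.00).
ΣA = 6480.00 cm², ΣAX̄ = 388800.00 cm³, ΣAȲ = 885600.00 cm³.
X̄ = 388800.00/6480.00 = 60.00 cm; Ȳ = 885600.00/6480.00 = 136.67 cm.

X̄ = 60.00 cm, Ȳ = 136.67 cm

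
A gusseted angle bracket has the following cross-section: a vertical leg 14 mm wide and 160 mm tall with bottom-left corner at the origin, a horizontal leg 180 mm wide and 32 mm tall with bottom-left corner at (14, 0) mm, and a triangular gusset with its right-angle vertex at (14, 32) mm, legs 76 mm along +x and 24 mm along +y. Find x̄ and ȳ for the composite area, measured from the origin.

x̄ = 73.00 mm, ȳ = 34.54 mm

vertical leg: A = 14 × 160 = 2240.00, centroid at (7.00, 80.00).
horizontal leg: A = 180 × 32 = 5760.00, centroid at (104.00, 16.00).
gusset: A = ½·76·24 = 912.00, centroid at (39.33, 40.00).
ΣA = 8912.00 mm², ΣAx̄ = 650592.00 mm³, ΣAȳ = 307840.00 mm³.
x̄ = 650592.00/8912.00 = 73.00 mm; ȳ = 307840.00/8912.00 = 34.54 mm.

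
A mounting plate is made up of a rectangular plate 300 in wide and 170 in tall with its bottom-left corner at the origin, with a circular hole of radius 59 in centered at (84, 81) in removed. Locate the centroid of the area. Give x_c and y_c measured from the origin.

x_c = 168.02 in, y_c = 86.09 in

plate: A = 300 × 170 = 51000.00, centroid at (150.00, 85.00).
hole: A = −π·59² = -10935.88, centroid at (84.00, 81.00).
ΣA = 40064.12 in²
ΣAx_c = (51000.00)(150.00) + (-10935.88)(84.00) = 6731385.74 in³
ΣAy_c = (51000.00)(85.00) + (-10935.88)(81.00) = 3449193.39 in³
x_c = 6731385.74 / 40064.12 = 168.02 in
y_c = 3449193.39 / 40064.12 = 86.09 in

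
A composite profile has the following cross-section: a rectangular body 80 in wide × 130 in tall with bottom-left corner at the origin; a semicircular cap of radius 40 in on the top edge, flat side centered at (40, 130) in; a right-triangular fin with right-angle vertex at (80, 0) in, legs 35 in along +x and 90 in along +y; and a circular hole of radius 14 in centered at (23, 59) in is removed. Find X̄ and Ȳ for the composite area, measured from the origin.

rectangular body: A = 80 × 130 = 10400.00, centroid at (40.00, 65.00).
semicircular top: A = ½π·40² = 2513.27, centroid at (40.00, 146.98).
triangular fin: A = ½·35·90 = 1575.00, centroid at (91.67, 30.00).
hole: A = −π·14² = -615.75, centroid at (23.00, 59.00).
ΣA = 13872.52 in², ΣAX̄ = 646743.67 in³, ΣAȲ = 1056312.93 in³.
X̄ = 646743.67/13872.52 = 46.62 in; Ȳ = 1056312.93/13872.52 = 76.14 in.

X̄ = 46.62 in, Ȳ = 76.14 in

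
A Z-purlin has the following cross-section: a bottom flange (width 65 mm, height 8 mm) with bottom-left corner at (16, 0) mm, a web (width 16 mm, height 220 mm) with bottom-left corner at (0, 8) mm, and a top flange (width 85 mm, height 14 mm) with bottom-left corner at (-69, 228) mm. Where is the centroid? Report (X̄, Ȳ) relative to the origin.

Part | A | x̄ᵢ | ȳᵢ | A·x̄ᵢ | A·ȳᵢ
bottom flange | 520.00 | 48.50 | 4.00 | 25220.00 | 2080.00
web | 3520.00 | 8.00 | 118.00 | 28160.00 | 415360.00
top flange | 1190.00 | -26.50 | 235.00 | -31535.00 | 279650.00
Σ | 5230.00 |  |  | 21845.00 | 697090.00
X̄ = 21845.00 / 5230.00 = 4.18 mm
Ȳ = 697090.00 / 5230.00 = 133.29 mm

X̄ = 4.18 mm, Ȳ = 133.29 mm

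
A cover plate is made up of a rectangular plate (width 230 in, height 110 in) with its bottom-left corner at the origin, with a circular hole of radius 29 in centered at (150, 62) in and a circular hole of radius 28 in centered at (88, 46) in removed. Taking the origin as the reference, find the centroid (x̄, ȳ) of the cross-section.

x̄ = 113.71 in, ȳ = 55.18 in

Part | A | x̄ᵢ | ȳᵢ | A·x̄ᵢ | A·ȳᵢ
plate | 25300.00 | 115.00 | 55.00 | 2909500.00 | 1391500.00
hole 1 | -2642.08 | 150.00 | 62.00 | -396311.91 | -163808.92
hole 2 | -2463.01 | 88.00 | 46.00 | -216744.76 | -113298.40
Σ | 20194.91 |  |  | 2296443.33 | 1114392.68
x̄ = 2296443.33 / 20194.91 = 113.71 in
ȳ = 1114392.68 / 20194.91 = 55.18 in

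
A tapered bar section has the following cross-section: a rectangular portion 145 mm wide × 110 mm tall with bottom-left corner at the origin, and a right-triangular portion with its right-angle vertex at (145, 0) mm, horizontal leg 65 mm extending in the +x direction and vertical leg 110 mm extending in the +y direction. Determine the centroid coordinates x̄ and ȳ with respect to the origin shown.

rectangular portion: A = 145 × 110 = 15950.00, centroid at (72.50, 55.00).
triangular portion: A = ½·65·110 = 3575.00, centroid at (166.67, 36.67).
ΣA = 19525.00 mm²
ΣAx̄ = (15950.00)(72.50) + (3575.00)(166.67) = 1752208.33 mm³
ΣAȳ = (15950.00)(55.00) + (3575.00)(36.67) = 1008333.33 mm³
x̄ = 1752208.33 / 19525.00 = 89.74 mm
ȳ = 1008333.33 / 19525.00 = 51.64 mm

x̄ = 89.74 mm, ȳ = 51.64 mm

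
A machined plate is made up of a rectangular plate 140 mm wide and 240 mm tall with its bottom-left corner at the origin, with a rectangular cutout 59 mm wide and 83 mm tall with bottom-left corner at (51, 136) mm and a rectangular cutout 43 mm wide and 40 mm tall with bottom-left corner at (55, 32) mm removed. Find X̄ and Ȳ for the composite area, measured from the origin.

plate: A = 140 × 240 = 33600.00, centroid at (70.00, 120.00).
hole 1: A = −(59 × 83) = -4897.00, centroid at (80.50, 177.50).
hole 2: A = −(43 × 40) = -1720.00, centroid at (76.50, 52.00).
ΣA = 26983.00 mm²
ΣAX̄ = (33600.00)(70.00) + (-4897.00)(80.50) + (-1720.00)(76.50) = 1826211.50 mm³
ΣAȲ = (33600.00)(120.00) + (-4897.00)(177.50) + (-1720.00)(52.00) = 3073342.50 mm³
X̄ = 1826211.50 / 26983.00 = 67.68 mm
Ȳ = 3073342.50 / 26983.00 = 113.90 mm

X̄ = 67.68 mm, Ȳ = 113.90 mm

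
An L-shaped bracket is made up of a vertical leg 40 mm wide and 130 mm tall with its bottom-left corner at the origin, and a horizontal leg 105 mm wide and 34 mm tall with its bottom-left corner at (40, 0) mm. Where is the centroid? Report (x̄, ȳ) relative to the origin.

x̄ = 49.51 mm, ȳ = 45.46 mm

Part | A | x̄ᵢ | ȳᵢ | A·x̄ᵢ | A·ȳᵢ
vertical leg | 5200.00 | 20.00 | 65.00 | 104000.00 | 338000.00
horizontal leg | 3570.00 | 92.50 | 17.00 | 330225.00 | 60690.00
Σ | 8770.00 |  |  | 434225.00 | 398690.00
x̄ = 434225.00 / 8770.00 = 49.51 mm
ȳ = 398690.00 / 8770.00 = 45.46 mm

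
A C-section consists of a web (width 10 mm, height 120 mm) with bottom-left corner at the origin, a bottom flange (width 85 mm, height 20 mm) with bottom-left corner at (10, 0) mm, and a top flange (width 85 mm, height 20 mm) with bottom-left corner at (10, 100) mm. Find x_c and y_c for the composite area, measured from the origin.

x_c = 40.11 mm, y_c = 60.00 mm

web: A = 10 × 120 = 1200.00, centroid at (5.00, 60.00).
bottom flange: A = 85 × 20 = 1700.00, centroid at (52.50, 10.00).
top flange: A = 85 × 20 = 1700.00, centroid at (52.50, 110.00).
ΣA = 4600.00 mm², ΣAx_c = 184500.00 mm³, ΣAy_c = 276000.00 mm³.
x_c = 184500.00/4600.00 = 40.11 mm; y_c = 276000.00/4600.00 = 60.00 mm.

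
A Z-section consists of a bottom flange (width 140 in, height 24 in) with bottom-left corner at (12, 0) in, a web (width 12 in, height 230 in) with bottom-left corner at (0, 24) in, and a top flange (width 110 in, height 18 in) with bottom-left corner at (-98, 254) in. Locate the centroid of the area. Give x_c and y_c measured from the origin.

bottom flange: A = 140 × 24 = 3360.00, centroid at (82.00, 12.00).
web: A = 12 × 230 = 2760.00, centroid at (6.00, 139.00).
top flange: A = 110 × 18 = 1980.00, centroid at (-43.00, 263.00).
ΣA = 8100.00 in², ΣAx_c = 206940.00 in³, ΣAy_c = 944700.00 in³.
x_c = 206940.00/8100.00 = 25.55 in; y_c = 944700.00/8100.00 = 116.63 in.

x_c = 25.55 in, y_c = 116.63 in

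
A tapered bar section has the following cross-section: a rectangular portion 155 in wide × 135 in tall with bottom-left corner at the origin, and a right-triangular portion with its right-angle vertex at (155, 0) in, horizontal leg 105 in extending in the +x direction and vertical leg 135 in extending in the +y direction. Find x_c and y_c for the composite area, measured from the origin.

x_c = 105.96 in, y_c = 61.81 in

rectangular portion: A = 155 × 135 = 20925.00, centroid at (77.50, 67.50).
triangular portion: A = ½·105·135 = 7087.50, centroid at (190.00, 45.00).
ΣA = 28012.50 in², ΣAx_c = 2968312.50 in³, ΣAy_c = 1731375.00 in³.
x_c = 2968312.50/28012.50 = 105.96 in; y_c = 1731375.00/28012.50 = 61.81 in.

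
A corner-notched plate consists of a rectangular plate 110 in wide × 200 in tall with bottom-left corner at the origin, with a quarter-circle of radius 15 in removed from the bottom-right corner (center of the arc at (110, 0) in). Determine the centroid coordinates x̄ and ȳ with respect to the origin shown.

plate: A = 110 × 200 = 22000.00, centroid at (55.00, 100.00).
removed quarter-circle: A = −¼π·15² = -176.71, centroid at (103.63, 6.37).
ΣA = 21823.29 in²
ΣAx̄ = (22000.00)(55.00) + (-176.71)(103.63) = 1191686.40 in³
ΣAȳ = (22000.00)(100.00) + (-176.71)(6.37) = 2198875.00 in³
x̄ = 1191686.40 / 21823.29 = 54.61 in
ȳ = 2198875.00 / 21823.29 = 100.76 in

x̄ = 54.61 in, ȳ = 100.76 in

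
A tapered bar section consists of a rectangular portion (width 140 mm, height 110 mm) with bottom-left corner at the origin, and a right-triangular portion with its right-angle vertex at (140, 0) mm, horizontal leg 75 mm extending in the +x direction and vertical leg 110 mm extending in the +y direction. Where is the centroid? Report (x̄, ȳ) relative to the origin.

rectangular portion: A = 140 × 110 = 15400.00, centroid at (70.00, 55.00).
triangular portion: A = ½·75·110 = 4125.00, centroid at (165.00, 36.67).
ΣA = 19525.00 mm², ΣAx̄ = 1758625.00 mm³, ΣAȳ = 998250.00 mm³.
x̄ = 1758625.00/19525.00 = 90.07 mm; ȳ = 998250.00/19525.00 = 51.13 mm.

x̄ = 90.07 mm, ȳ = 51.13 mm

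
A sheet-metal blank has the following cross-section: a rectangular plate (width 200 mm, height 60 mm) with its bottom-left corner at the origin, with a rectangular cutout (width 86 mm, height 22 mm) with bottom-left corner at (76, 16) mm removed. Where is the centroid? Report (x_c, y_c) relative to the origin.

x_c = 96.44 mm, y_c = 30.56 mm

Part | A | x̄ᵢ | ȳᵢ | A·x̄ᵢ | A·ȳᵢ
plate | 12000.00 | 100.00 | 30.00 | 1200000.00 | 360000.00
hole | -1892.00 | 119.00 | 27.00 | -225148.00 | -51084.00
Σ | 10108.00 |  |  | 974852.00 | 308916.00
x_c = 974852.00 / 10108.00 = 96.44 mm
y_c = 308916.00 / 10108.00 = 30.56 mm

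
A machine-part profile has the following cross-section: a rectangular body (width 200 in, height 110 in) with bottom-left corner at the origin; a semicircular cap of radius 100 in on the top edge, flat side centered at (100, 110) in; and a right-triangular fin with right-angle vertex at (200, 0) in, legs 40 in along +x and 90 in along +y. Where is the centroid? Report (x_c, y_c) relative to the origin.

rectangular body: A = 200 × 110 = 22000.00, centroid at (100.00, 55.00).
semicircular top: A = ½π·100² = 15707.96, centroid at (100.00, 152.44).
triangular fin: A = ½·40·90 = 1800.00, centroid at (213.33, 30.00).
ΣA = 39507.96 in², ΣAx_c = 4154796.33 in³, ΣAy_c = 3658542.63 in³.
x_c = 4154796.33/39507.96 = 105.16 in; y_c = 3658542.63/39507.96 = 92.60 in.

x_c = 105.16 in, y_c = 92.60 in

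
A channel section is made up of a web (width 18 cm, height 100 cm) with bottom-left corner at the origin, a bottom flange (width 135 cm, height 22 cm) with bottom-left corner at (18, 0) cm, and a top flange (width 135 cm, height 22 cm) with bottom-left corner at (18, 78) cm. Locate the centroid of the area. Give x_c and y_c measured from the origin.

web: A = 18 × 100 = 1800.00, centroid at (9.00, 50.00).
bottom flange: A = 135 × 22 = 2970.00, centroid at (85.50, 11.00).
top flange: A = 135 × 22 = 2970.00, centroid at (85.50, 89.00).
ΣA = 7740.00 cm², ΣAx_c = 524070.00 cm³, ΣAy_c = 387000.00 cm³.
x_c = 524070.00/7740.00 = 67.71 cm; y_c = 387000.00/7740.00 = 50.00 cm.

x_c = 67.71 cm, y_c = 50.00 cm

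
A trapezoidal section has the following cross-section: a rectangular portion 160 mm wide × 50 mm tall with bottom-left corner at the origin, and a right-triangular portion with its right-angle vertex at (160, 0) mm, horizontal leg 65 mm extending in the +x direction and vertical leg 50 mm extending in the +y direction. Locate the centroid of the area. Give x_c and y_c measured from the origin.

rectangular portion: A = 160 × 50 = 8000.00, centroid at (80.00, 25.00).
triangular portion: A = ½·65·50 = 1625.00, centroid at (181.67, 16.67).
ΣA = 9625.00 mm², ΣAx_c = 935208.33 mm³, ΣAy_c = 227083.33 mm³.
x_c = 935208.33/9625.00 = 97.16 mm; y_c = 227083.33/9625.00 = 23.59 mm.

x_c = 97.16 mm, y_c = 23.59 mm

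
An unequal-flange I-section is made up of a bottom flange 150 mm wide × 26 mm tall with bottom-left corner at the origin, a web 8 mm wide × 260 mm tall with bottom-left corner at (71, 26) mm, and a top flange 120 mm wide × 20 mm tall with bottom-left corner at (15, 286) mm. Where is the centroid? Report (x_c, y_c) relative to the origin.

bottom flange: A = 150 × 26 = 3900.00, centroid at (75.00, 13.00).
web: A = 8 × 260 = 2080.00, centroid at (75.00, 156.00).
top flange: A = 120 × 20 = 2400.00, centroid at (75.00, 296.00).
ΣA = 8380.00 mm²
ΣAx_c = (3900.00)(75.00) + (2080.00)(75.00) + (2400.00)(75.00) = 628500.00 mm³
ΣAy_c = (3900.00)(13.00) + (2080.00)(156.00) + (2400.00)(296.00) = 1085580.00 mm³
x_c = 628500.00 / 8380.00 = 75.00 mm
y_c = 1085580.00 / 8380.00 = 129.54 mm

x_c = 75.00 mm, y_c = 129.54 mm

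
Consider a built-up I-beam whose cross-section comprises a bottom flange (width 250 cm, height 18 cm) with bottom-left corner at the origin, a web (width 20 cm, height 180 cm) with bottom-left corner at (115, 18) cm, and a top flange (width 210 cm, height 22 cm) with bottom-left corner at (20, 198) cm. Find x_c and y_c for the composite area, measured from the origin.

bottom flange: A = 250 × 18 = 4500.00, centroid at (125.00, 9.00).
web: A = 20 × 180 = 3600.00, centroid at (125.00, 108.00).
top flange: A = 210 × 22 = 4620.00, centroid at (125.00, 209.00).
ΣA = 12720.00 cm², ΣAx_c = 1590000.00 cm³, ΣAy_c = 1394880.00 cm³.
x_c = 1590000.00/12720.00 = 125.00 cm; y_c = 1394880.00/12720.00 = 109.66 cm.

x_c = 125.00 cm, y_c = 109.66 cm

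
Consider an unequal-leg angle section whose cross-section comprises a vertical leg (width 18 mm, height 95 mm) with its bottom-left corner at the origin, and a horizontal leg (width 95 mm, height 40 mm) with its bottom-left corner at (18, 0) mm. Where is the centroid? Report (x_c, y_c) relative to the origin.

x_c = 47.97 mm, y_c = 28.53 mm

Part | A | x̄ᵢ | ȳᵢ | A·x̄ᵢ | A·ȳᵢ
vertical leg | 1710.00 | 9.00 | 47.50 | 15390.00 | 81225.00
horizontal leg | 3800.00 | 65.50 | 20.00 | 248900.00 | 76000.00
Σ | 5510.00 |  |  | 264290.00 | 157225.00
x_c = 264290.00 / 5510.00 = 47.97 mm
y_c = 157225.00 / 5510.00 = 28.53 mm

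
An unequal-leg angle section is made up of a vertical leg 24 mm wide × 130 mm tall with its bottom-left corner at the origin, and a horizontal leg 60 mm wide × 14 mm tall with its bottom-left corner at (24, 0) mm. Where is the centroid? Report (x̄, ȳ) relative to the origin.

x̄ = 20.91 mm, ȳ = 52.70 mm

vertical leg: A = 24 × 130 = 3120.00, centroid at (12.00, 65.00).
horizontal leg: A = 60 × 14 = 840.00, centroid at (54.00, 7.00).
ΣA = 3960.00 mm², ΣAx̄ = 82800.00 mm³, ΣAȳ = 208680.00 mm³.
x̄ = 82800.00/3960.00 = 20.91 mm; ȳ = 208680.00/3960.00 = 52.70 mm.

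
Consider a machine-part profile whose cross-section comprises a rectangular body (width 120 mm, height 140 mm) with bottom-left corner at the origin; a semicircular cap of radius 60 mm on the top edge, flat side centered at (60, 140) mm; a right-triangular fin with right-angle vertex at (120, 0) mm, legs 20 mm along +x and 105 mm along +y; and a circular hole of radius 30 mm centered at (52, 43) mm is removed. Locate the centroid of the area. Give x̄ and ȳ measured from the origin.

x̄ = 64.48 mm, ȳ = 98.02 mm

rectangular body: A = 120 × 140 = 16800.00, centroid at (60.00, 70.00).
semicircular top: A = ½π·60² = 5654.87, centroid at (60.00, 165.46).
triangular fin: A = ½·20·105 = 1050.00, centroid at (126.67, 35.00).
hole: A = −π·30² = -2827.43, centroid at (52.00, 43.00).
ΣA = 20677.43 mm², ΣAx̄ = 1333265.47 mm³, ΣAȳ = 2026851.71 mm³.
x̄ = 1333265.47/20677.43 = 64.48 mm; ȳ = 2026851.71/20677.43 = 98.02 mm.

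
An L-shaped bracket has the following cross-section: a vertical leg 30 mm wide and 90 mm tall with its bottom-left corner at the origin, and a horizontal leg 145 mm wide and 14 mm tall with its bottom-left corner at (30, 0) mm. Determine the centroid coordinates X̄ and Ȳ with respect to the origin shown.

vertical leg: A = 30 × 90 = 2700.00, centroid at (15.00, 45.00).
horizontal leg: A = 145 × 14 = 2030.00, centroid at (102.50, 7.00).
ΣA = 4730.00 mm²
ΣAX̄ = (2700.00)(15.00) + (2030.00)(102.50) = 248575.00 mm³
ΣAȲ = (2700.00)(45.00) + (2030.00)(7.00) = 135710.00 mm³
X̄ = 248575.00 / 4730.00 = 52.55 mm
Ȳ = 135710.00 / 4730.00 = 28.69 mm

X̄ = 52.55 mm, Ȳ = 28.69 mm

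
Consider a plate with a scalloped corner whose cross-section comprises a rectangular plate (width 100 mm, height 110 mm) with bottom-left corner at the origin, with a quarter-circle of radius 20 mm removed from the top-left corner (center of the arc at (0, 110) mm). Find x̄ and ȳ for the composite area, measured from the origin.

x̄ = 51.22 mm, ȳ = 53.63 mm

Part | A | x̄ᵢ | ȳᵢ | A·x̄ᵢ | A·ȳᵢ
plate | 11000.00 | 50.00 | 55.00 | 550000.00 | 605000.00
removed quarter-circle | -314.16 | 8.49 | 101.51 | -2666.67 | -31890.85
Σ | 10685.84 |  |  | 547333.33 | 573109.15
x̄ = 547333.33 / 10685.84 = 51.22 mm
ȳ = 573109.15 / 10685.84 = 53.63 mm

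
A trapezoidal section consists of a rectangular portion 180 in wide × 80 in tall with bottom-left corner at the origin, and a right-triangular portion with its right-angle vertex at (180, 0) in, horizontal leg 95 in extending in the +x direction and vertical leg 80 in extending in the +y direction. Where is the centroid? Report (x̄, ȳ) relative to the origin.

x̄ = 115.40 in, ȳ = 37.22 in

Part | A | x̄ᵢ | ȳᵢ | A·x̄ᵢ | A·ȳᵢ
rectangular portion | 14400.00 | 90.00 | 40.00 | 1296000.00 | 576000.00
triangular portion | 3800.00 | 211.67 | 26.67 | 804333.33 | 101333.33
Σ | 18200.00 |  |  | 2100333.33 | 677333.33
x̄ = 2100333.33 / 18200.00 = 115.40 in
ȳ = 677333.33 / 18200.00 = 37.22 in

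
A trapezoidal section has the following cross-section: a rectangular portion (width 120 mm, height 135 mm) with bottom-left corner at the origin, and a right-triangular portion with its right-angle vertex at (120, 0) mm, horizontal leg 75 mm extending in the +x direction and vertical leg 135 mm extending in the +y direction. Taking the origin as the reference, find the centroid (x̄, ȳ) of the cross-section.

x̄ = 80.24 mm, ȳ = 62.14 mm

rectangular portion: A = 120 × 135 = 16200.00, centroid at (60.00, 67.50).
triangular portion: A = ½·75·135 = 5062.50, centroid at (145.00, 45.00).
ΣA = 21262.50 mm²
ΣAx̄ = (16200.00)(60.00) + (5062.50)(145.00) = 1706062.50 mm³
ΣAȳ = (16200.00)(67.50) + (5062.50)(45.00) = 1321312.50 mm³
x̄ = 1706062.50 / 21262.50 = 80.24 mm
ȳ = 1321312.50 / 21262.50 = 62.14 mm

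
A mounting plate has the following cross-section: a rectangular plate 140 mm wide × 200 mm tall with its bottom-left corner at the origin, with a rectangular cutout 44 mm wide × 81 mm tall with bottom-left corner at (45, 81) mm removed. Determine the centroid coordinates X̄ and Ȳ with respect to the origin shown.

plate: A = 140 × 200 = 28000.00, centroid at (70.00, 100.00).
hole: A = −(44 × 81) = -3564.00, centroid at (67.00, 121.50).
ΣA = 24436.00 mm², ΣAX̄ = 1721212.00 mm³, ΣAȲ = 2366974.00 mm³.
X̄ = 1721212.00/24436.00 = 70.44 mm; Ȳ = 2366974.00/24436.00 = 96.86 mm.

X̄ = 70.44 mm, Ȳ = 96.86 mm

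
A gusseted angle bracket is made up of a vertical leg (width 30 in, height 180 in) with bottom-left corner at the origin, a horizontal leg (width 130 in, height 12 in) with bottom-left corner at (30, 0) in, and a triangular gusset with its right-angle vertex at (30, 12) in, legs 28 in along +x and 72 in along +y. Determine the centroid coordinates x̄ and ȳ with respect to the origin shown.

vertical leg: A = 30 × 180 = 5400.00, centroid at (15.00, 90.00).
horizontal leg: A = 130 × 12 = 1560.00, centroid at (95.00, 6.00).
gusset: A = ½·28·72 = 1008.00, centroid at (39.33, 36.00).
ΣA = 7968.00 in², ΣAx̄ = 268848.00 in³, ΣAȳ = 531648.00 in³.
x̄ = 268848.00/7968.00 = 33.74 in; ȳ = 531648.00/7968.00 = 66.72 in.

x̄ = 33.74 in, ȳ = 66.72 in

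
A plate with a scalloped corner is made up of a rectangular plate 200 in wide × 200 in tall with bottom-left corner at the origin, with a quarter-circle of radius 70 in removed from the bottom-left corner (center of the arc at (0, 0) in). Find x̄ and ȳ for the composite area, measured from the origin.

Part | A | x̄ᵢ | ȳᵢ | A·x̄ᵢ | A·ȳᵢ
plate | 40000.00 | 100.00 | 100.00 | 4000000.00 | 4000000.00
removed quarter-circle | -3848.45 | 29.71 | 29.71 | -114333.33 | -114333.33
Σ | 36151.55 |  |  | 3885666.67 | 3885666.67
x̄ = 3885666.67 / 36151.55 = 107.48 in
ȳ = 3885666.67 / 36151.55 = 107.48 in

x̄ = 107.48 in, ȳ = 107.48 in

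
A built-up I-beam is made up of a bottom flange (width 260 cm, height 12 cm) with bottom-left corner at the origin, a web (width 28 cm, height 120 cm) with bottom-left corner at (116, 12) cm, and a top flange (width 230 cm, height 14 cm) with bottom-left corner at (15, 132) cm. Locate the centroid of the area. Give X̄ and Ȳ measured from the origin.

X̄ = 130.00 cm, Ȳ = 73.01 cm

bottom flange: A = 260 × 12 = 3120.00, centroid at (130.00, 6.00).
web: A = 28 × 120 = 3360.00, centroid at (130.00, 72.00).
top flange: A = 230 × 14 = 3220.00, centroid at (130.00, 139.00).
ΣA = 9700.00 cm²
ΣAX̄ = (3120.00)(130.00) + (3360.00)(130.00) + (3220.00)(130.00) = 1261000.00 cm³
ΣAȲ = (3120.00)(6.00) + (3360.00)(72.00) + (3220.00)(139.00) = 708220.00 cm³
X̄ = 1261000.00 / 9700.00 = 130.00 cm
Ȳ = 708220.00 / 9700.00 = 73.01 cm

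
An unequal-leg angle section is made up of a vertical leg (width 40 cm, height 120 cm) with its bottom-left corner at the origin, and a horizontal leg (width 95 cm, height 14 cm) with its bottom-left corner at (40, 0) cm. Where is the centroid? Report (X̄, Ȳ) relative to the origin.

Part | A | x̄ᵢ | ȳᵢ | A·x̄ᵢ | A·ȳᵢ
vertical leg | 4800.00 | 20.00 | 60.00 | 96000.00 | 288000.00
horizontal leg | 1330.00 | 87.50 | 7.00 | 116375.00 | 9310.00
Σ | 6130.00 |  |  | 212375.00 | 297310.00
X̄ = 212375.00 / 6130.00 = 34.65 cm
Ȳ = 297310.00 / 6130.00 = 48.50 cm

X̄ = 34.65 cm, Ȳ = 48.50 cm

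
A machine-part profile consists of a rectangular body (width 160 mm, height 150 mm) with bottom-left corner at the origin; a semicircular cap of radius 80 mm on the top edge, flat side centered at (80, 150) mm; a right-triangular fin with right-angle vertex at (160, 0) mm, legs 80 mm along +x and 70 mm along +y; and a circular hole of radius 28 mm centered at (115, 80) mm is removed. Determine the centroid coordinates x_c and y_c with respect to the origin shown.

Part | A | x̄ᵢ | ȳᵢ | A·x̄ᵢ | A·ȳᵢ
rectangular body | 24000.00 | 80.00 | 75.00 | 1920000.00 | 1800000.00
semicircular top | 10053.10 | 80.00 | 183.95 | 804247.72 | 1849297.81
triangular fin | 2800.00 | 186.67 | 23.33 | 522666.67 | 65333.33
hole | -2463.01 | 115.00 | 80.00 | -283245.99 | -197040.69
Σ | 34390.09 |  |  | 2963668.39 | 3517590.45
x_c = 2963668.39 / 34390.09 = 86.18 mm
y_c = 3517590.45 / 34390.09 = 102.29 mm

x_c = 86.18 mm, y_c = 102.29 mm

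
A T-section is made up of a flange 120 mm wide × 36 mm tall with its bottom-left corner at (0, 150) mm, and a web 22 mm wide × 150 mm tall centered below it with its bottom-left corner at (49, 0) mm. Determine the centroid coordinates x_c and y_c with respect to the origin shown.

Part | A | x̄ᵢ | ȳᵢ | A·x̄ᵢ | A·ȳᵢ
web | 3300.00 | 60.00 | 75.00 | 198000.00 | 247500.00
flange | 4320.00 | 60.00 | 168.00 | 259200.00 | 725760.00
Σ | 7620.00 |  |  | 457200.00 | 973260.00
x_c = 457200.00 / 7620.00 = 60.00 mm
y_c = 973260.00 / 7620.00 = 127.72 mm

x_c = 60.00 mm, y_c = 127.72 mm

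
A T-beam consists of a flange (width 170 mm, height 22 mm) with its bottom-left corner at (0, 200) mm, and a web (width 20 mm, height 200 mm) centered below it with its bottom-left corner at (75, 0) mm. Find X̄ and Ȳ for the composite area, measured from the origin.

X̄ = 85.00 mm, Ȳ = 153.64 mm

web: A = 20 × 200 = 4000.00, centroid at (85.00, 100.00).
flange: A = 170 × 22 = 3740.00, centroid at (85.00, 211.00).
ΣA = 7740.00 mm², ΣAX̄ = 657900.00 mm³, ΣAȲ = 1189140.00 mm³.
X̄ = 657900.00/7740.00 = 85.00 mm; Ȳ = 1189140.00/7740.00 = 153.64 mm.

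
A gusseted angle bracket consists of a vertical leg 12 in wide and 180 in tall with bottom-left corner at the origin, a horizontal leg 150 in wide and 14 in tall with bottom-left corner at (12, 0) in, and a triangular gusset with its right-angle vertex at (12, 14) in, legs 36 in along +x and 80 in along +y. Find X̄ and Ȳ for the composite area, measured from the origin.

Part | A | x̄ᵢ | ȳᵢ | A·x̄ᵢ | A·ȳᵢ
vertical leg | 2160.00 | 6.00 | 90.00 | 12960.00 | 194400.00
horizontal leg | 2100.00 | 87.00 | 7.00 | 182700.00 | 14700.00
gusset | 1440.00 | 24.00 | 40.67 | 34560.00 | 58560.00
Σ | 5700.00 |  |  | 230220.00 | 267660.00
X̄ = 230220.00 / 5700.00 = 40.39 in
Ȳ = 267660.00 / 5700.00 = 46.96 in

X̄ = 40.39 in, Ȳ = 46.96 in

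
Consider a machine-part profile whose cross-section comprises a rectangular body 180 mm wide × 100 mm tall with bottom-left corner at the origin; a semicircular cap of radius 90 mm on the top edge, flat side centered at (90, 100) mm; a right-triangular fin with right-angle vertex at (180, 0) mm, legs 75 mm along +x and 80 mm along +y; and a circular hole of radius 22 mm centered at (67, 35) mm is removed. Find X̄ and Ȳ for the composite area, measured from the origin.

X̄ = 101.80 mm, Ȳ = 83.38 mm

Part | A | x̄ᵢ | ȳᵢ | A·x̄ᵢ | A·ȳᵢ
rectangular body | 18000.00 | 90.00 | 50.00 | 1620000.00 | 900000.00
semicircular top | 12723.45 | 90.00 | 138.20 | 1145110.52 | 1758345.02
triangular fin | 3000.00 | 205.00 | 26.67 | 615000.00 | 80000.00
hole | -1520.53 | 67.00 | 35.00 | -101875.57 | -53218.58
Σ | 32202.92 |  |  | 3278234.96 | 2685126.45
X̄ = 3278234.96 / 32202.92 = 101.80 mm
Ȳ = 2685126.45 / 32202.92 = 83.38 mm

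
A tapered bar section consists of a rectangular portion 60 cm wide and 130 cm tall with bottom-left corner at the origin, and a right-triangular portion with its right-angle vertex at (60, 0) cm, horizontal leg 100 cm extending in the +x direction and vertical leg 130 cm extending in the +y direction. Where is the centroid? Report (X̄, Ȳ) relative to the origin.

rectangular portion: A = 60 × 130 = 7800.00, centroid at (30.00, 65.00).
triangular portion: A = ½·100·130 = 6500.00, centroid at (93.33, 43.33).
ΣA = 14300.00 cm²
ΣAX̄ = (7800.00)(30.00) + (6500.00)(93.33) = 840666.67 cm³
ΣAȲ = (7800.00)(65.00) + (6500.00)(43.33) = 788666.67 cm³
X̄ = 840666.67 / 14300.00 = 58.79 cm
Ȳ = 788666.67 / 14300.00 = 55.15 cm

X̄ = 58.79 cm, Ȳ = 55.15 cm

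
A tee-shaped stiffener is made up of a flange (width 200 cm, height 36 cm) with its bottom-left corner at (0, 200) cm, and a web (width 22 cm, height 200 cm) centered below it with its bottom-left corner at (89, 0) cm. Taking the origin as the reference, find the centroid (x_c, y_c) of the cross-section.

web: A = 22 × 200 = 4400.00, centroid at (100.00, 100.00).
flange: A = 200 × 36 = 7200.00, centroid at (100.00, 218.00).
ΣA = 11600.00 cm², ΣAx_c = 1160000.00 cm³, ΣAy_c = 2009600.00 cm³.
x_c = 1160000.00/11600.00 = 100.00 cm; y_c = 2009600.00/11600.00 = 173.24 cm.

x_c = 100.00 cm, y_c = 173.24 cm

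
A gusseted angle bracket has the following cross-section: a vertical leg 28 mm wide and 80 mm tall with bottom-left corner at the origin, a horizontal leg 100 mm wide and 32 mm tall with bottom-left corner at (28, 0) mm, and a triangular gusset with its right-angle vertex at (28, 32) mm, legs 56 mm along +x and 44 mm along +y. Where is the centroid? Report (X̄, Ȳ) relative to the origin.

X̄ = 50.73 mm, Ȳ = 29.72 mm

vertical leg: A = 28 × 80 = 2240.00, centroid at (14.00, 40.00).
horizontal leg: A = 100 × 32 = 3200.00, centroid at (78.00, 16.00).
gusset: A = ½·56·44 = 1232.00, centroid at (46.67, 46.67).
ΣA = 6672.00 mm², ΣAX̄ = 338453.33 mm³, ΣAȲ = 198293.33 mm³.
X̄ = 338453.33/6672.00 = 50.73 mm; Ȳ = 198293.33/6672.00 = 29.72 mm.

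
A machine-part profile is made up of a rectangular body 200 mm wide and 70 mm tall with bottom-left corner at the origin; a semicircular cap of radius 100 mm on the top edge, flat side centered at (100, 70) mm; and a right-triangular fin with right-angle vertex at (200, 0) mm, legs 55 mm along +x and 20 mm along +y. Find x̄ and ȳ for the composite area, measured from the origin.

x̄ = 102.15 mm, ȳ = 74.69 mm

rectangular body: A = 200 × 70 = 14000.00, centroid at (100.00, 35.00).
semicircular top: A = ½π·100² = 15707.96, centroid at (100.00, 112.44).
triangular fin: A = ½·55·20 = 550.00, centroid at (218.33, 6.67).
ΣA = 30257.96 mm², ΣAx̄ = 3090879.66 mm³, ΣAȳ = 2259890.76 mm³.
x̄ = 3090879.66/30257.96 = 102.15 mm; ȳ = 2259890.76/30257.96 = 74.69 mm.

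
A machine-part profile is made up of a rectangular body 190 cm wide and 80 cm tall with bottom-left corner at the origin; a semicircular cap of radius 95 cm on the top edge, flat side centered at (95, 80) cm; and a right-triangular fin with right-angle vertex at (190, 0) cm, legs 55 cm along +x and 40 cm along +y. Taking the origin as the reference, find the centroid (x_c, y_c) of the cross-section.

x_c = 99.09 cm, y_c = 76.40 cm

Part | A | x̄ᵢ | ȳᵢ | A·x̄ᵢ | A·ȳᵢ
rectangular body | 15200.00 | 95.00 | 40.00 | 1444000.00 | 608000.00
semicircular top | 14176.44 | 95.00 | 120.32 | 1346761.50 | 1705698.28
triangular fin | 1100.00 | 208.33 | 13.33 | 229166.67 | 14666.67
Σ | 30476.44 |  |  | 3019928.17 | 2328364.95
x_c = 3019928.17 / 30476.44 = 99.09 cm
y_c = 2328364.95 / 30476.44 = 76.40 cm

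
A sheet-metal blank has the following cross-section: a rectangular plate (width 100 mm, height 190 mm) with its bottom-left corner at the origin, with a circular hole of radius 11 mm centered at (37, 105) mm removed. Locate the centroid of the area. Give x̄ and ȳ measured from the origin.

x̄ = 50.27 mm, ȳ = 94.80 mm

Part | A | x̄ᵢ | ȳᵢ | A·x̄ᵢ | A·ȳᵢ
plate | 19000.00 | 50.00 | 95.00 | 950000.00 | 1805000.00
hole | -380.13 | 37.00 | 105.00 | -14064.91 | -39913.93
Σ | 18619.87 |  |  | 935935.09 | 1765086.07
x̄ = 935935.09 / 18619.87 = 50.27 mm
ȳ = 1765086.07 / 18619.87 = 94.80 mm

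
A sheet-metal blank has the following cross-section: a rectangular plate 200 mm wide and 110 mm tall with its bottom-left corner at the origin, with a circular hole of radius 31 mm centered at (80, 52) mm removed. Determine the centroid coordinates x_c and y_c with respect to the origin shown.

Part | A | x̄ᵢ | ȳᵢ | A·x̄ᵢ | A·ȳᵢ
plate | 22000.00 | 100.00 | 55.00 | 2200000.00 | 1210000.00
hole | -3019.07 | 80.00 | 52.00 | -241525.64 | -156991.67
Σ | 18980.93 |  |  | 1958474.36 | 1053008.33
x_c = 1958474.36 / 18980.93 = 103.18 mm
y_c = 1053008.33 / 18980.93 = 55.48 mm

x_c = 103.18 mm, y_c = 55.48 mm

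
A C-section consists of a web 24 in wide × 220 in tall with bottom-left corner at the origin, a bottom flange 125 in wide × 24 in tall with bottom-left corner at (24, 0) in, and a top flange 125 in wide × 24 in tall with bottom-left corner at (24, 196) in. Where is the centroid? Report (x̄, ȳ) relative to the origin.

x̄ = 51.63 in, ȳ = 110.00 in

web: A = 24 × 220 = 5280.00, centroid at (12.00, 110.00).
bottom flange: A = 125 × 24 = 3000.00, centroid at (86.50, 12.00).
top flange: A = 125 × 24 = 3000.00, centroid at (86.50, 208.00).
ΣA = 11280.00 in², ΣAx̄ = 582360.00 in³, ΣAȳ = 1240800.00 in³.
x̄ = 582360.00/11280.00 = 51.63 in; ȳ = 1240800.00/11280.00 = 110.00 in.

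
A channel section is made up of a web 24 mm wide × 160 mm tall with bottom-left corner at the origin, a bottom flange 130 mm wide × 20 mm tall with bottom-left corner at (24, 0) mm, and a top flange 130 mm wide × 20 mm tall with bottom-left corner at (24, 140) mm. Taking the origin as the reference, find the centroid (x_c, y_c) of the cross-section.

x_c = 56.29 mm, y_c = 80.00 mm

web: A = 24 × 160 = 3840.00, centroid at (12.00, 80.00).
bottom flange: A = 130 × 20 = 2600.00, centroid at (89.00, 10.00).
top flange: A = 130 × 20 = 2600.00, centroid at (89.00, 150.00).
ΣA = 9040.00 mm²
ΣAx_c = (3840.00)(12.00) + (2600.00)(89.00) + (2600.00)(89.00) = 508880.00 mm³
ΣAy_c = (3840.00)(80.00) + (2600.00)(10.00) + (2600.00)(150.00) = 723200.00 mm³
x_c = 508880.00 / 9040.00 = 56.29 mm
y_c = 723200.00 / 9040.00 = 80.00 mm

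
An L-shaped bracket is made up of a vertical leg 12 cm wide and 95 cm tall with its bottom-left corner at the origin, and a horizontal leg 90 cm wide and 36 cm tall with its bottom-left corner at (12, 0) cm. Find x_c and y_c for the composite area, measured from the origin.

x_c = 43.73 cm, y_c = 25.68 cm

Part | A | x̄ᵢ | ȳᵢ | A·x̄ᵢ | A·ȳᵢ
vertical leg | 1140.00 | 6.00 | 47.50 | 6840.00 | 54150.00
horizontal leg | 3240.00 | 57.00 | 18.00 | 184680.00 | 58320.00
Σ | 4380.00 |  |  | 191520.00 | 112470.00
x_c = 191520.00 / 4380.00 = 43.73 cm
y_c = 112470.00 / 4380.00 = 25.68 cm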